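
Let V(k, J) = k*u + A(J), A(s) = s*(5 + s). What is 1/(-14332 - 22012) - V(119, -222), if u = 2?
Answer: -1759485729/36344 ≈ -48412.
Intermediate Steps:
V(k, J) = 2*k + J*(5 + J) (V(k, J) = k*2 + J*(5 + J) = 2*k + J*(5 + J))
1/(-14332 - 22012) - V(119, -222) = 1/(-14332 - 22012) - (2*119 - 222*(5 - 222)) = 1/(-36344) - (238 - 222*(-217)) = -1/36344 - (238 + 48174) = -1/36344 - 1*48412 = -1/36344 - 48412 = -1759485729/36344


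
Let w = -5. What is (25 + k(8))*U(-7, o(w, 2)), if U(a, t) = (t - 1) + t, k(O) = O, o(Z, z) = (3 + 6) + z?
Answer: 693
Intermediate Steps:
o(Z, z) = 9 + z
U(a, t) = -1 + 2*t (U(a, t) = (-1 + t) + t = -1 + 2*t)
(25 + k(8))*U(-7, o(w, 2)) = (25 + 8)*(-1 + 2*(9 + 2)) = 33*(-1 + 2*11) = 33*(-1 + 22) = 33*21 = 693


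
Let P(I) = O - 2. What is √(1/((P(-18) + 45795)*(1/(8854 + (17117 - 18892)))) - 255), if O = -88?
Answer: 4*I*√33272371605/45705 ≈ 15.964*I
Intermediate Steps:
P(I) = -90 (P(I) = -88 - 2 = -90)
√(1/((P(-18) + 45795)*(1/(8854 + (17117 - 18892)))) - 255) = √(1/((-90 + 45795)*(1/(8854 + (17117 - 18892)))) - 255) = √(1/(45705*(1/(8854 - 1775))) - 255) = √(1/(45705*(1/7079)) - 255) = √((1/45705)*7079 - 255) = √(7079/45705 - 255) = √(-11647696/45705) = 4*I*√33272371605/45705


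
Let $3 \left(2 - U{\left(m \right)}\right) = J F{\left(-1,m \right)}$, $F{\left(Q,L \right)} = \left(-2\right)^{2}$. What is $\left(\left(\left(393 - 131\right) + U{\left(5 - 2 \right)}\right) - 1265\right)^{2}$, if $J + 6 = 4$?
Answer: $\frac{8970025}{9} \approx 9.9667 \cdot 10^{5}$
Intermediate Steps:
$F{\left(Q,L \right)} = 4$
$J = -2$ ($J = -6 + 4 = -2$)
$U{\left(m \right)} = \frac{14}{3}$ ($U{\left(m \right)} = 2 - \frac{\left(-2\right) 4}{3} = 2 - - \frac{8}{3} = 2 + \frac{8}{3} = \frac{14}{3}$)
$\left(\left(\left(393 - 131\right) + U{\left(5 - 2 \right)}\right) - 1265\right)^{2} = \left(\left(\left(393 - 131\right) + \frac{14}{3}\right) - 1265\right)^{2} = \left(\left(262 + \frac{14}{3}\right) - 1265\right)^{2} = \left(\frac{800}{3} - 1265\right)^{2} = \left(- \frac{2995}{3}\right)^{2} = \frac{8970025}{9}$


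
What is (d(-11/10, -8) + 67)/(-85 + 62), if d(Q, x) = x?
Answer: -59/23 ≈ -2.5652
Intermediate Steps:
(d(-11/10, -8) + 67)/(-85 + 62) = (-8 + 67)/(-85 + 62) = 59/(-23) = -1/23*59 = -59/23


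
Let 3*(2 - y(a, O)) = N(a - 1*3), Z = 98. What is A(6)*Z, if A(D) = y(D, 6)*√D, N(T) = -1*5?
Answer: 1078*√6/3 ≈ 880.18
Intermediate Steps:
N(T) = -5
y(a, O) = 11/3 (y(a, O) = 2 - ⅓*(-5) = 2 + 5/3 = 11/3)
A(D) = 11*√D/3
A(6)*Z = (11*√6/3)*98 = 1078*√6/3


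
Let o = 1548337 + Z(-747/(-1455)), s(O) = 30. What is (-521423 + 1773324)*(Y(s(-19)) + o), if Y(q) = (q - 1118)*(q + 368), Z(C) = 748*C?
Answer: 677419977171357/485 ≈ 1.3967e+12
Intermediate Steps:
Y(q) = (-1118 + q)*(368 + q)
o = 751129697/485 (o = 1548337 + 748*(-747/(-1455)) = 1548337 + 748*(-747*(-1/1455)) = 1548337 + 748*(249/485) = 1548337 + 186252/485 = 751129697/485 ≈ 1.5487e+6)
(-521423 + 1773324)*(Y(s(-19)) + o) = (-521423 + 1773324)*((-411424 + 30² - 750*30) + 751129697/485) = 1251901*((-411424 + 900 - 22500) + 751129697/485) = 1251901*(-433024 + 751129697/485) = 1251901*(541113057/485) = 677419977171357/485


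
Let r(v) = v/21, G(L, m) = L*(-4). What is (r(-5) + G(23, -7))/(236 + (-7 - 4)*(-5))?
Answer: -1937/6111 ≈ -0.31697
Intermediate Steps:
G(L, m) = -4*L
r(v) = v/21 (r(v) = v*(1/21) = v/21)
(r(-5) + G(23, -7))/(236 + (-7 - 4)*(-5)) = ((1/21)*(-5) - 4*23)/(236 + (-7 - 4)*(-5)) = (-5/21 - 92)/(236 - 11*(-5)) = -1937/(21*(236 + 55)) = -1937/21/291 = -1937/21*1/291 = -1937/6111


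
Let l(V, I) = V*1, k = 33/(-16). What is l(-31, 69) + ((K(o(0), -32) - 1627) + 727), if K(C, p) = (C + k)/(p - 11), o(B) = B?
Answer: -640495/688 ≈ -930.95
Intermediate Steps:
k = -33/16 (k = 33*(-1/16) = -33/16 ≈ -2.0625)
l(V, I) = V
K(C, p) = (-33/16 + C)/(-11 + p) (K(C, p) = (C - 33/16)/(p - 11) = (-33/16 + C)/(-11 + p))
l(-31, 69) + ((K(o(0), -32) - 1627) + 727) = -31 + (((-33/16 + 0)/(-11 - 32) - 1627) + 727) = -31 + ((-33/16/(-43) - 1627) + 727) = -31 + ((-1/43*(-33/16) - 1627) + 727) = -31 + ((33/688 - 1627) + 727) = -31 + (-1119343/688 + 727) = -31 - 619167/688 = -640495/688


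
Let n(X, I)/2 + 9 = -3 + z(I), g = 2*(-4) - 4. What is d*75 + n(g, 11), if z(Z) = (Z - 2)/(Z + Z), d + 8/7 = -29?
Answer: -175860/77 ≈ -2283.9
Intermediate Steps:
d = -211/7 (d = -8/7 - 29 = -211/7 ≈ -30.143)
z(Z) = (-2 + Z)/(2*Z) (z(Z) = (-2 + Z)/((2*Z)) = (-2 + Z)*(1/(2*Z)) = (-2 + Z)/(2*Z))
g = -12 (g = -8 - 4 = -12)
n(X, I) = -24 + (-2 + I)/I (n(X, I) = -18 + 2*(-3 + (-2 + I)/(2*I)) = -18 + (-6 + (-2 + I)/I) = -24 + (-2 + I)/I)
d*75 + n(g, 11) = -211/7*75 + (-23 - 2/11) = -15825/7 + (-23 - 2*1/11) = -15825/7 + (-23 - 2/11) = -15825/7 - 255/11 = -175860/77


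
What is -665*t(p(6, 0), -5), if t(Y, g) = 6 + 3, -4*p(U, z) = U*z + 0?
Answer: -5985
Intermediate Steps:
p(U, z) = -U*z/4 (p(U, z) = -(U*z + 0)/4 = -U*z/4)
t(Y, g) = 9
-665*t(p(6, 0), -5) = -665*9 = -5985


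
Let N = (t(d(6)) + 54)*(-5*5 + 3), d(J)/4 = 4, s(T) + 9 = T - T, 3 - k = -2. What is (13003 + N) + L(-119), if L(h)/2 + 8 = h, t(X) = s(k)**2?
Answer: 9779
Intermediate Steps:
k = 5 (k = 3 - 1*(-2) = 3 + 2 = 5)
s(T) = -9 (s(T) = -9 + (T - T) = -9 + 0 = -9)
d(J) = 16 (d(J) = 4*4 = 16)
t(X) = 81 (t(X) = (-9)**2 = 81)
N = -2970 (N = (81 + 54)*(-5*5 + 3) = 135*(-25 + 3) = 135*(-22) = -2970)
L(h) = -16 + 2*h
(13003 + N) + L(-119) = (13003 - 2970) + (-16 + 2*(-119)) = 10033 + (-16 - 238) = 10033 - 254 = 9779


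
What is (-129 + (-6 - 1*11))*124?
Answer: -18104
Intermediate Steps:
(-129 + (-6 - 1*11))*124 = (-129 + (-6 - 11))*124 = (-129 - 17)*124 = -146*124 = -18104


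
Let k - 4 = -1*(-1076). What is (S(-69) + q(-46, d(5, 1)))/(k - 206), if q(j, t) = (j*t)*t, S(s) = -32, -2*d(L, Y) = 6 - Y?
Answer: -639/1748 ≈ -0.36556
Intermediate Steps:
d(L, Y) = -3 + Y/2 (d(L, Y) = -(6 - Y)/2 = -3 + Y/2)
q(j, t) = j*t**2
k = 1080 (k = 4 - 1*(-1076) = 4 + 1076 = 1080)
(S(-69) + q(-46, d(5, 1)))/(k - 206) = (-32 - 46*(-3 + (1/2)*1)**2)/(1080 - 206) = (-32 - 46*(-3 + 1/2)**2)/874 = (-32 - 46*(-5/2)**2)*(1/874) = (-32 - 46*25/4)*(1/874) = (-32 - 575/2)*(1/874) = -639/2*1/874 = -639/1748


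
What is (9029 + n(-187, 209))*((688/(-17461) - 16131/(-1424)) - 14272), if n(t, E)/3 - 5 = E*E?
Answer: -2614354810758317/1308656 ≈ -1.9977e+9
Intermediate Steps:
n(t, E) = 15 + 3*E² (n(t, E) = 15 + 3*(E*E) = 15 + 3*E²)
(9029 + n(-187, 209))*((688/(-17461) - 16131/(-1424)) - 14272) = (9029 + (15 + 3*209²))*((688/(-17461) - 16131/(-1424)) - 14272) = (9029 + (15 + 3*43681))*((688*(-1/17461) - 16131*(-1/1424)) - 14272) = (9029 + (15 + 131043))*((-688/17461 + 16131/1424) - 14272) = (9029 + 131058)*(280683679/24864464 - 14272) = 140087*(-354584946529/24864464) = -2614354810758317/1308656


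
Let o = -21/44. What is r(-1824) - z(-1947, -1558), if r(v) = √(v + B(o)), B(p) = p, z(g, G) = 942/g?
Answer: 314/649 + I*√883047/22 ≈ 0.48382 + 42.714*I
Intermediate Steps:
o = -21/44 (o = -21*1/44 = -21/44 ≈ -0.47727)
r(v) = √(-21/44 + v) (r(v) = √(v - 21/44) = √(-21/44 + v))
r(-1824) - z(-1947, -1558) = √(-231 + 484*(-1824))/22 - 942/(-1947) = √(-231 - 882816)/22 - 942*(-1)/1947 = √(-883047)/22 - 1*(-314/649) = (I*√883047)/22 + 314/649 = I*√883047/22 + 314/649 = 314/649 + I*√883047/22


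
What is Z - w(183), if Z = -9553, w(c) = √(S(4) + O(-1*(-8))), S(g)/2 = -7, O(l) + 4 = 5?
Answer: -9553 - I*√13 ≈ -9553.0 - 3.6056*I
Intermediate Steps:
O(l) = 1 (O(l) = -4 + 5 = 1)
S(g) = -14 (S(g) = 2*(-7) = -14)
w(c) = I*√13 (w(c) = √(-14 + 1) = √(-13) = I*√13)
Z - w(183) = -9553 - I*√13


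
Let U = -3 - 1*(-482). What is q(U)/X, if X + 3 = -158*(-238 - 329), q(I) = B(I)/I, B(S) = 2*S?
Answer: 2/89583 ≈ 2.2326e-5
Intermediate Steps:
U = 479 (U = -3 + 482 = 479)
q(I) = 2 (q(I) = (2*I)/I = 2)
X = 89583 (X = -3 - 158*(-238 - 329) = -3 - 158*(-567) = -3 + 89586 = 89583)
q(U)/X = 2/89583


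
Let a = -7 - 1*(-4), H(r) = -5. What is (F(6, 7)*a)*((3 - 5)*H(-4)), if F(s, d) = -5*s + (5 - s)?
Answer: 930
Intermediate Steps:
F(s, d) = 5 - 6*s
a = -3 (a = -7 + 4 = -3)
(F(6, 7)*a)*((3 - 5)*H(-4)) = ((5 - 6*6)*(-3))*((3 - 5)*(-5)) = ((5 - 36)*(-3))*(-2*(-5)) = -31*(-3)*10 = 93*10 = 930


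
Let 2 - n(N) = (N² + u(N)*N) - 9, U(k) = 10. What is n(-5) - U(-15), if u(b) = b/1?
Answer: -49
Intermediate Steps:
u(b) = b (u(b) = b*1 = b)
n(N) = 11 - 2*N² (n(N) = 2 - ((N² + N*N) - 9) = 2 - ((N² + N²) - 9) = 2 - (2*N² - 9) = 2 - (-9 + 2*N²) = 2 + (9 - 2*N²) = 11 - 2*N²)
n(-5) - U(-15) = (11 - 2*(-5)²) - 1*10 = (11 - 2*25) - 10 = (11 - 50) - 10 = -39 - 10 = -49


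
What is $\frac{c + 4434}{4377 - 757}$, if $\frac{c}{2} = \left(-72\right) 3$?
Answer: $\frac{2001}{1810} \approx 1.1055$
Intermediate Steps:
$c = -432$ ($c = 2 \left(\left(-72\right) 3\right) = 2 \left(-216\right) = -432$)
$\frac{c + 4434}{4377 - 757} = \frac{-432 + 4434}{4377 - 757} = \frac{4002}{3620} = 4002 \cdot \frac{1}{3620} = \frac{2001}{1810}$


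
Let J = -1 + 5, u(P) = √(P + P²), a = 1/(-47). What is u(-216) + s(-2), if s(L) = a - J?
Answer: -189/47 + 6*√1290 ≈ 211.48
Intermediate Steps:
a = -1/47 ≈ -0.021277
J = 4
s(L) = -189/47 (s(L) = -1/47 - 1*4 = -1/47 - 4 = -189/47)
u(-216) + s(-2) = √(-216*(1 - 216)) - 189/47 = √(-216*(-215)) - 189/47 = √46440 - 189/47 = 6*√1290 - 189/47 = -189/47 + 6*√1290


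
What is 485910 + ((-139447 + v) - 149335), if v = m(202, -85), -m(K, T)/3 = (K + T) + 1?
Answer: 196774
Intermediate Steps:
m(K, T) = -3 - 3*K - 3*T (m(K, T) = -3*((K + T) + 1) = -3*(1 + K + T) = -3 - 3*K - 3*T)
v = -354 (v = -3 - 3*202 - 3*(-85) = -3 - 606 + 255 = -354)
485910 + ((-139447 + v) - 149335) = 485910 + ((-139447 - 354) - 149335) = 485910 + (-139801 - 149335) = 485910 - 289136 = 196774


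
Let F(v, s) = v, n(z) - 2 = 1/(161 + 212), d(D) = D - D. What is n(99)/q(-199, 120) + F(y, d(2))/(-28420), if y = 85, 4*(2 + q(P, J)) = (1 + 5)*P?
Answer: -12302837/1274199332 ≈ -0.0096553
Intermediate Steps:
q(P, J) = -2 + 3*P/2 (q(P, J) = -2 + ((1 + 5)*P)/4 = -2 + (6*P)/4 = -2 + 3*P/2)
d(D) = 0
n(z) = 747/373 (n(z) = 2 + 1/(161 + 212) = 2 + 1/373 = 747/373)
n(99)/q(-199, 120) + F(y, d(2))/(-28420) = 747/(373*(-2 + (3/2)*(-199))) + 85/(-28420) = 747/(373*(-2 - 597/2)) + 85*(-1/28420) = 747/(373*(-601/2)) - 17/5684 = (747/373)*(-2/601) - 17/5684 = -1494/224173 - 17/5684 = -12302837/1274199332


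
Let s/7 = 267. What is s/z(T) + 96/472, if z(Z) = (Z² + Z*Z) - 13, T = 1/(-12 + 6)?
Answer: -1982082/13747 ≈ -144.18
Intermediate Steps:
T = -⅙ (T = 1/(-6) = -⅙ ≈ -0.16667)
z(Z) = -13 + 2*Z² (z(Z) = (Z² + Z²) - 13 = 2*Z² - 13 = -13 + 2*Z²)
s = 1869 (s = 7*267 = 1869)
s/z(T) + 96/472 = 1869/(-13 + 2*(-⅙)²) + 96/472 = 1869/(-13 + 2*(1/36)) + 96*(1/472) = 1869/(-13 + 1/18) + 12/59 = 1869/(-233/18) + 12/59 = 1869*(-18/233) + 12/59 = -33642/233 + 12/59 = -1982082/13747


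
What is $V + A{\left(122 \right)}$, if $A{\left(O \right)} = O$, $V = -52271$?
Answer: $-52149$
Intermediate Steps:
$V + A{\left(122 \right)} = -52271 + 122 = -52149$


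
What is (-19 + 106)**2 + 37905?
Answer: 45474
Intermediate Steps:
(-19 + 106)**2 + 37905 = 87**2 + 37905 = 7569 + 37905 = 45474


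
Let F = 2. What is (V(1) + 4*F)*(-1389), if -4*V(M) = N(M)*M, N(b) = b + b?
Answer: -20835/2 ≈ -10418.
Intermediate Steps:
N(b) = 2*b
V(M) = -M²/2 (V(M) = -2*M*M/4 = -M²/2)
(V(1) + 4*F)*(-1389) = (-½*1² + 4*2)*(-1389) = (-½*1 + 8)*(-1389) = (-½ + 8)*(-1389) = (15/2)*(-1389) = -20835/2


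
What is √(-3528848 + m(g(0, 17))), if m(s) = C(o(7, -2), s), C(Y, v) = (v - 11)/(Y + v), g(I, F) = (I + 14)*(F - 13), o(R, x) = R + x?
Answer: I*√13130840663/61 ≈ 1878.5*I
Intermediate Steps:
g(I, F) = (-13 + F)*(14 + I) (g(I, F) = (14 + I)*(-13 + F) = (-13 + F)*(14 + I))
C(Y, v) = (-11 + v)/(Y + v)
m(s) = (-11 + s)/(5 + s) (m(s) = (-11 + s)/((7 - 2) + s) = (-11 + s)/(5 + s))
√(-3528848 + m(g(0, 17))) = √(-3528848 + (-11 + (-182 - 13*0 + 14*17 + 17*0))/(5 + (-182 - 13*0 + 14*17 + 17*0))) = √(-3528848 + (-11 + (-182 + 0 + 238 + 0))/(5 + (-182 + 0 + 238 + 0))) = √(-3528848 + (-11 + 56)/(5 + 56)) = √(-3528848 + 45/61) = √(-215259683/61) = I*√13130840663/61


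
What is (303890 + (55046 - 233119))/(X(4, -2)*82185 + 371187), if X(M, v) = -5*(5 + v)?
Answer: -41939/287196 ≈ -0.14603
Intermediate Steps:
X(M, v) = -25 - 5*v
(303890 + (55046 - 233119))/(X(4, -2)*82185 + 371187) = (303890 + (55046 - 233119))/((-25 - 5*(-2))*82185 + 371187) = (303890 - 178073)/((-25 + 10)*82185 + 371187) = 125817/(-15*82185 + 371187) = 125817/(-1232775 + 371187) = 125817/(-861588) = 125817*(-1/861588) = -41939/287196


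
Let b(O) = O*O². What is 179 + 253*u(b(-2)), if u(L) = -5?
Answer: -1086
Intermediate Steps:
b(O) = O³
179 + 253*u(b(-2)) = 179 + 253*(-5) = 179 - 1265 = -1086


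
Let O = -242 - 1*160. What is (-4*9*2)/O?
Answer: 12/67 ≈ 0.17910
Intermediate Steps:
O = -402 (O = -242 - 160 = -402)
(-4*9*2)/O = (-4*9*2)/(-402) = -36*2*(-1/402) = -72*(-1/402) = 12/67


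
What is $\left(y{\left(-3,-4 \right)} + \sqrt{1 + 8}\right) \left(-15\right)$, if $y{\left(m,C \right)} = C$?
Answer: $15$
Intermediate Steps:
$\left(y{\left(-3,-4 \right)} + \sqrt{1 + 8}\right) \left(-15\right) = \left(-4 + \sqrt{1 + 8}\right) \left(-15\right) = \left(-4 + \sqrt{9}\right) \left(-15\right) = \left(-4 + 3\right) \left(-15\right) = \left(-1\right) \left(-15\right) = 15$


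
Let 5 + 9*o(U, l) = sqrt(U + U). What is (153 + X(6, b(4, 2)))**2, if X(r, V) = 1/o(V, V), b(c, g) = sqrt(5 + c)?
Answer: 8191530/361 - 51516*sqrt(6)/361 ≈ 22342.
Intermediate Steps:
o(U, l) = -5/9 + sqrt(2)*sqrt(U)/9 (o(U, l) = -5/9 + sqrt(U + U)/9 = -5/9 + sqrt(2*U)/9 = -5/9 + (sqrt(2)*sqrt(U))/9 = -5/9 + sqrt(2)*sqrt(U)/9)
X(r, V) = 1/(-5/9 + sqrt(2)*sqrt(V)/9)
(153 + X(6, b(4, 2)))**2 = (153 + 9/(-5 + sqrt(2)*sqrt(sqrt(5 + 4))))**2 = (153 + 9/(-5 + sqrt(2)*sqrt(sqrt(9))))**2 = (153 + 9/(-5 + sqrt(2)*sqrt(3)))**2 = (153 + 9/(-5 + sqrt(6)))**2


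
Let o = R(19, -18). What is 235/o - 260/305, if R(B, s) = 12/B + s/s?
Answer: 270753/1891 ≈ 143.18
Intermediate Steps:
R(B, s) = 1 + 12/B (R(B, s) = 12/B + 1 = 1 + 12/B)
o = 31/19 (o = (12 + 19)/19 = (1/19)*31 = 31/19 ≈ 1.6316)
235/o - 260/305 = 235/(31/19) - 260/305 = 235*(19/31) - 260*1/305 = 4465/31 - 52/61 = 270753/1891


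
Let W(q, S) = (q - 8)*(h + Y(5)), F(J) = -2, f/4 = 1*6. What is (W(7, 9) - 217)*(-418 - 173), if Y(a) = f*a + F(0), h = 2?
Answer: 199167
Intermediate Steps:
f = 24 (f = 4*(1*6) = 4*6 = 24)
Y(a) = -2 + 24*a (Y(a) = 24*a - 2 = -2 + 24*a)
W(q, S) = -960 + 120*q (W(q, S) = (q - 8)*(2 + (-2 + 24*5)) = (-8 + q)*(2 + (-2 + 120)) = (-8 + q)*(2 + 118) = (-8 + q)*120 = -960 + 120*q)
(W(7, 9) - 217)*(-418 - 173) = ((-960 + 120*7) - 217)*(-418 - 173) = ((-960 + 840) - 217)*(-591) = (-120 - 217)*(-591) = -337*(-591) = 199167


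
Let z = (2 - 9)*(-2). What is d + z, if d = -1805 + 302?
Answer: -1489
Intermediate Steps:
d = -1503
z = 14 (z = -7*(-2) = 14)
d + z = -1503 + 14 = -1489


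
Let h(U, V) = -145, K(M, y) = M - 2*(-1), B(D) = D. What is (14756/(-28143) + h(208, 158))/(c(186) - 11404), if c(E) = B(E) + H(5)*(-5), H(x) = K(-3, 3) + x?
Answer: 4095491/316271034 ≈ 0.012949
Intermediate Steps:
K(M, y) = 2 + M (K(M, y) = M + 2 = 2 + M)
H(x) = -1 + x (H(x) = (2 - 3) + x = -1 + x)
c(E) = -20 + E (c(E) = E + (-1 + 5)*(-5) = E + 4*(-5) = E - 20 = -20 + E)
(14756/(-28143) + h(208, 158))/(c(186) - 11404) = (14756/(-28143) - 145)/((-20 + 186) - 11404) = (14756*(-1/28143) - 145)/(166 - 11404) = (-14756/28143 - 145)/(-11238) = -4095491/28143*(-1/11238) = 4095491/316271034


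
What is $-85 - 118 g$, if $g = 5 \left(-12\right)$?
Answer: $6995$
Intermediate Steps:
$g = -60$
$-85 - 118 g = -85 - -7080 = -85 + 7080 = 6995$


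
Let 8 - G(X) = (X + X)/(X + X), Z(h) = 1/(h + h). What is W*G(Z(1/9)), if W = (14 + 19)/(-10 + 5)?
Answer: -231/5 ≈ -46.200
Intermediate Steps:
Z(h) = 1/(2*h)
G(X) = 7 (G(X) = 8 - (X + X)/(X + X) = 8 - 2*X/(2*X) = 8 - 2*X*1/(2*X) = 8 - 1*1 = 8 - 1 = 7)
W = -33/5 (W = 33/(-5) = 33*(-1/5) = -33/5 ≈ -6.6000)
W*G(Z(1/9)) = -33/5*7 = -231/5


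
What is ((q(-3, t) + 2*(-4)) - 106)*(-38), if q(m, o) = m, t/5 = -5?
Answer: 4446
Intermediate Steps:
t = -25 (t = 5*(-5) = -25)
((q(-3, t) + 2*(-4)) - 106)*(-38) = ((-3 + 2*(-4)) - 106)*(-38) = ((-3 - 8) - 106)*(-38) = (-11 - 106)*(-38) = -117*(-38) = 4446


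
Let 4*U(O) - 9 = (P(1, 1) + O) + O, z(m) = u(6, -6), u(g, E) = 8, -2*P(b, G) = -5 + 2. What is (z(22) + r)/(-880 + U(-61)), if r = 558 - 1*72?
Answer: -3952/7263 ≈ -0.54413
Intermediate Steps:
P(b, G) = 3/2 (P(b, G) = -(-5 + 2)/2 = -½*(-3) = 3/2)
r = 486 (r = 558 - 72 = 486)
z(m) = 8
U(O) = 21/8 + O/2 (U(O) = 9/4 + ((3/2 + O) + O)/4 = 9/4 + (3/2 + 2*O)/4 = 9/4 + (3/8 + O/2) = 21/8 + O/2)
(z(22) + r)/(-880 + U(-61)) = (8 + 486)/(-880 + (21/8 + (½)*(-61))) = 494/(-880 + (21/8 - 61/2)) = 494/(-880 - 223/8) = 494/(-7263/8) = 494*(-8/7263) = -3952/7263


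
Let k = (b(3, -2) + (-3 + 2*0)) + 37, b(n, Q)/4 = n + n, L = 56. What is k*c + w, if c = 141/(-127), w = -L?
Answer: -15290/127 ≈ -120.39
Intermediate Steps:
w = -56 (w = -1*56 = -56)
b(n, Q) = 8*n (b(n, Q) = 4*(n + n) = 4*(2*n) = 8*n)
c = -141/127 (c = 141*(-1/127) = -141/127 ≈ -1.1102)
k = 58 (k = (8*3 + (-3 + 2*0)) + 37 = (24 + (-3 + 0)) + 37 = (24 - 3) + 37 = 21 + 37 = 58)
k*c + w = 58*(-141/127) - 56 = -8178/127 - 56 = -15290/127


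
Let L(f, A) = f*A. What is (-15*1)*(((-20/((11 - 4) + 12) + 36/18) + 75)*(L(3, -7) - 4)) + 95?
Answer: 542930/19 ≈ 28575.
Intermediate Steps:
L(f, A) = A*f
(-15*1)*(((-20/((11 - 4) + 12) + 36/18) + 75)*(L(3, -7) - 4)) + 95 = (-15*1)*(((-20/((11 - 4) + 12) + 36/18) + 75)*(-7*3 - 4)) + 95 = -15*((-20/(7 + 12) + 36*(1/18)) + 75)*(-21 - 4) + 95 = -15*((-20/19 + 2) + 75)*(-25) + 95 = -15*(18/19 + 75)*(-25) + 95 = -21645*(-25)/19 + 95 = -15*(-36075/19) + 95 = 541125/19 + 95 = 542930/19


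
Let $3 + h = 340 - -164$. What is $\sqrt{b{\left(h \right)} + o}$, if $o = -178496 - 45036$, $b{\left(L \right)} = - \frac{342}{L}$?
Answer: $\frac{i \sqrt{6234102986}}{167} \approx 472.79 i$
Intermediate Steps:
$h = 501$ ($h = -3 + \left(340 - -164\right) = -3 + \left(340 + 164\right) = -3 + 504 = 501$)
$o = -223532$ ($o = -178496 - 45036 = -223532$)
$\sqrt{b{\left(h \right)} + o} = \sqrt{- \frac{342}{501} - 223532} = \sqrt{\left(-342\right) \frac{1}{501} - 223532} = \sqrt{- \frac{114}{167} - 223532} = \sqrt{- \frac{37329958}{167}} = \frac{i \sqrt{6234102986}}{167}$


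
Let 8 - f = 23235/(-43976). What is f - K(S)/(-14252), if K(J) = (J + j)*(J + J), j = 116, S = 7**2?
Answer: 216293027/22383784 ≈ 9.6629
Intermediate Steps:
S = 49
K(J) = 2*J*(116 + J) (K(J) = (J + 116)*(J + J) = (116 + J)*(2*J) = 2*J*(116 + J))
f = 375043/43976 (f = 8 - 23235/(-43976) = 8 - 23235*(-1)/43976 = 8 - 1*(-23235/43976) = 8 + 23235/43976 = 375043/43976 ≈ 8.5284)
f - K(S)/(-14252) = 375043/43976 - 2*49*(116 + 49)/(-14252) = 375043/43976 - 2*49*165*(-1)/14252 = 375043/43976 - 16170*(-1)/14252 = 375043/43976 - 1*(-1155/1018) = 375043/43976 + 1155/1018 = 216293027/22383784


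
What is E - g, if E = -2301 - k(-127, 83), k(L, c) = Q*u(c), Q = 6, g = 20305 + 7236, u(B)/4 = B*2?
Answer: -33826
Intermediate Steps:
u(B) = 8*B (u(B) = 4*(B*2) = 4*(2*B) = 8*B)
g = 27541
k(L, c) = 48*c (k(L, c) = 6*(8*c) = 48*c)
E = -6285 (E = -2301 - 48*83 = -2301 - 1*3984 = -2301 - 3984 = -6285)
E - g = -6285 - 1*27541 = -6285 - 27541 = -33826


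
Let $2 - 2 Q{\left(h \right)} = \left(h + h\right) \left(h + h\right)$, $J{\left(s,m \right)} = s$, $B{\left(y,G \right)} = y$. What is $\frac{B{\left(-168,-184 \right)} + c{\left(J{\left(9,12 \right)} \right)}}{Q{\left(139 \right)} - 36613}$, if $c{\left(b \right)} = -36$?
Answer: $\frac{102}{37627} \approx 0.0027108$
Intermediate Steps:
$Q{\left(h \right)} = 1 - 2 h^{2}$ ($Q{\left(h \right)} = 1 - \frac{\left(h + h\right) \left(h + h\right)}{2} = 1 - \frac{2 h 2 h}{2} = 1 - \frac{4 h^{2}}{2} = 1 - 2 h^{2}$)
$\frac{B{\left(-168,-184 \right)} + c{\left(J{\left(9,12 \right)} \right)}}{Q{\left(139 \right)} - 36613} = \frac{-168 - 36}{\left(1 - 2 \cdot 139^{2}\right) - 36613} = - \frac{204}{\left(1 - 38642\right) - 36613} = - \frac{204}{-38641 - 36613} = - \frac{204}{-75254} = \left(-204\right) \left(- \frac{1}{75254}\right) = \frac{102}{37627}$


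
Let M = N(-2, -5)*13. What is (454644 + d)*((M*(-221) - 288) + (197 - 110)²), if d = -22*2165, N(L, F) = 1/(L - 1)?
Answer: 10059758024/3 ≈ 3.3533e+9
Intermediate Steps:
N(L, F) = 1/(-1 + L)
M = -13/3 (M = 13/(-1 - 2) = 13/(-3) = -⅓*13 = -13/3 ≈ -4.3333)
d = -47630
(454644 + d)*((M*(-221) - 288) + (197 - 110)²) = (454644 - 47630)*((-13/3*(-221) - 288) + (197 - 110)²) = 407014*((2873/3 - 288) + 87²) = 407014*(2009/3 + 7569) = 407014*(24716/3) = 10059758024/3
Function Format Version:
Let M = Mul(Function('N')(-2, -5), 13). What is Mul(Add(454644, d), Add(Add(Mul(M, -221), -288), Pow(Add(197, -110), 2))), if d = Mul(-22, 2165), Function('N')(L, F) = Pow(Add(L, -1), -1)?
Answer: Rational(10059758024, 3) ≈ 3.3533e+9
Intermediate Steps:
Function('N')(L, F) = Pow(Add(-1, L), -1)
M = Rational(-13, 3) (M = Mul(Pow(Add(-1, -2), -1), 13) = Mul(Pow(-3, -1), 13) = Mul(Rational(-1, 3), 13) = Rational(-13, 3) ≈ -4.3333)
d = -47630
Mul(Add(454644, d), Add(Add(Mul(M, -221), -288), Pow(Add(197, -110), 2))) = Mul(Add(454644, -47630), Add(Add(Mul(Rational(-13, 3), -221), -288), Pow(Add(197, -110), 2))) = Mul(407014, Add(Add(Rational(2873, 3), -288), Pow(87, 2))) = Mul(407014, Add(Rational(2009, 3), 7569)) = Mul(407014, Rational(24716, 3)) = Rational(10059758024, 3)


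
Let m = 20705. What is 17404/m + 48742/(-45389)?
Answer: -219252954/939779245 ≈ -0.23330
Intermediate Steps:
17404/m + 48742/(-45389) = 17404/20705 + 48742/(-45389) = 17404*(1/20705) + 48742*(-1/45389) = 17404/20705 - 48742/45389 = -219252954/939779245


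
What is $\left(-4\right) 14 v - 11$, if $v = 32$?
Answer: $-1803$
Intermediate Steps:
$\left(-4\right) 14 v - 11 = \left(-4\right) 14 \cdot 32 - 11 = \left(-56\right) 32 - 11 = -1792 - 11 = -1803$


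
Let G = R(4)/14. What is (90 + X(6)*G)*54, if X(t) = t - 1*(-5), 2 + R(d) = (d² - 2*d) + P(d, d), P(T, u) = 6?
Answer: 37584/7 ≈ 5369.1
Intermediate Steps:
R(d) = 4 + d² - 2*d (R(d) = -2 + ((d² - 2*d) + 6) = -2 + (6 + d² - 2*d) = 4 + d² - 2*d)
X(t) = 5 + t (X(t) = t + 5 = 5 + t)
G = 6/7 (G = (4 + 4² - 2*4)/14 = (4 + 16 - 8)*(1/14) = 12*(1/14) = 6/7 ≈ 0.85714)
(90 + X(6)*G)*54 = (90 + (5 + 6)*(6/7))*54 = (90 + 11*(6/7))*54 = (90 + 66/7)*54 = (696/7)*54 = 37584/7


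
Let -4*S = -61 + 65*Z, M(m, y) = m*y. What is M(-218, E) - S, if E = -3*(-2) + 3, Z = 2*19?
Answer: -5439/4 ≈ -1359.8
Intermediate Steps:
Z = 38
E = 9 (E = 6 + 3 = 9)
S = -2409/4 (S = -(-61 + 65*38)/4 = -(-61 + 2470)/4 = -¼*2409 = -2409/4 ≈ -602.25)
M(-218, E) - S = -218*9 - 1*(-2409/4) = -1962 + 2409/4 = -5439/4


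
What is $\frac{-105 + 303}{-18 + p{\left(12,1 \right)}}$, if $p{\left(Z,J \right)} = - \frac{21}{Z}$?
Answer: $- \frac{792}{79} \approx -10.025$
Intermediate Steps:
$\frac{-105 + 303}{-18 + p{\left(12,1 \right)}} = \frac{-105 + 303}{-18 - \frac{21}{12}} = \frac{198}{-18 - \frac{7}{4}} = \frac{198}{- \frac{79}{4}} = 198 \left(- \frac{4}{79}\right) = - \frac{792}{79}$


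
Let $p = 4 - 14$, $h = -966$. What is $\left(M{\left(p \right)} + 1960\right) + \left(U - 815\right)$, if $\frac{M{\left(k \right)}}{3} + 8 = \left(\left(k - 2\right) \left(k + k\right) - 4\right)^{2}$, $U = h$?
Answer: $167243$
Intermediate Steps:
$U = -966$
$p = -10$ ($p = 4 - 14 = -10$)
$M{\left(k \right)} = -24 + 3 \left(-4 + 2 k \left(-2 + k\right)\right)^{2}$ ($M{\left(k \right)} = -24 + 3 \left(\left(k - 2\right) \left(k + k\right) - 4\right)^{2} = -24 + 3 \left(\left(-2 + k\right) 2 k - 4\right)^{2} = -24 + 3 \left(2 k \left(-2 + k\right) - 4\right)^{2} = -24 + 3 \left(-4 + 2 k \left(-2 + k\right)\right)^{2}$)
$\left(M{\left(p \right)} + 1960\right) + \left(U - 815\right) = \left(\left(-24 + 12 \left(2 - \left(-10\right)^{2} + 2 \left(-10\right)\right)^{2}\right) + 1960\right) - 1781 = \left(\left(-24 + 12 \left(2 - 100 - 20\right)^{2}\right) + 1960\right) - 1781 = \left(\left(-24 + 12 \left(-118\right)^{2}\right) + 1960\right) - 1781 = \left(\left(-24 + 12 \cdot 13924\right) + 1960\right) - 1781 = \left(\left(-24 + 167088\right) + 1960\right) - 1781 = \left(167064 + 1960\right) - 1781 = 169024 - 1781 = 167243$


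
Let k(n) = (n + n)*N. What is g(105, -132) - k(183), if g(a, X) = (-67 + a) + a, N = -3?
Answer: 1241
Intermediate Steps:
g(a, X) = -67 + 2*a
k(n) = -6*n (k(n) = (n + n)*(-3) = (2*n)*(-3) = -6*n)
g(105, -132) - k(183) = (-67 + 2*105) - (-6)*183 = (-67 + 210) - 1*(-1098) = 143 + 1098 = 1241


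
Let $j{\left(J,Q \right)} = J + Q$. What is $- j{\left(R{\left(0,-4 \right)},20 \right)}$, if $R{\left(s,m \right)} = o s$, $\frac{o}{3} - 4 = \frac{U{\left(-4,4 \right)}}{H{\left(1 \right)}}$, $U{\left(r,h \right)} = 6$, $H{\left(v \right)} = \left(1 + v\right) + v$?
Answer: $-20$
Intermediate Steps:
$H{\left(v \right)} = 1 + 2 v$
$o = 18$ ($o = 12 + 3 \frac{6}{1 + 2 \cdot 1} = 12 + 3 \frac{6}{1 + 2} = 12 + 3 \cdot \frac{6}{3} = 12 + 3 \cdot 6 \cdot \frac{1}{3} = 12 + 3 \cdot 2 = 12 + 6 = 18$)
$R{\left(s,m \right)} = 18 s$
$- j{\left(R{\left(0,-4 \right)},20 \right)} = - (18 \cdot 0 + 20) = - (0 + 20) = \left(-1\right) 20 = -20$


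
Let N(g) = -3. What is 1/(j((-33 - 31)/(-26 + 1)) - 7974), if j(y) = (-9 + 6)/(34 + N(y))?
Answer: -31/247197 ≈ -0.00012541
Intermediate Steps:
j(y) = -3/31 (j(y) = (-9 + 6)/(34 - 3) = -3/31)
1/(j((-33 - 31)/(-26 + 1)) - 7974) = 1/(-3/31 - 7974) = 1/(-247197/31) = -31/247197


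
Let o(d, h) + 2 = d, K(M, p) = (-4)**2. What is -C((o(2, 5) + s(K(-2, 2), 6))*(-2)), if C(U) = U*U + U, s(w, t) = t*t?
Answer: -5112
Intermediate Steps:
K(M, p) = 16
s(w, t) = t**2
o(d, h) = -2 + d
C(U) = U + U**2 (C(U) = U**2 + U = U + U**2)
-C((o(2, 5) + s(K(-2, 2), 6))*(-2)) = -((-2 + 2) + 6**2)*(-2)*(1 + ((-2 + 2) + 6**2)*(-2)) = -(0 + 36)*(-2)*(1 + (0 + 36)*(-2)) = -36*(-2)*(1 + 36*(-2)) = -(-72)*(1 - 72) = -(-72)*(-71) = -1*5112 = -5112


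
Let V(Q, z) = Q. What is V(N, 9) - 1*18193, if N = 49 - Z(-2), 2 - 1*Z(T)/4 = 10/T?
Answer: -18172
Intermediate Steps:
Z(T) = 8 - 40/T
N = 21 (N = 49 - (8 - 40/(-2)) = 49 - (8 - 40*(-1/2)) = 49 - (8 + 20) = 49 - 1*28 = 49 - 28 = 21)
V(N, 9) - 1*18193 = 21 - 1*18193 = 21 - 18193 = -18172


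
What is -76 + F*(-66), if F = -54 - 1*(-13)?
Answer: 2630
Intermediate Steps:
F = -41 (F = -54 + 13 = -41)
-76 + F*(-66) = -76 - 41*(-66) = -76 + 2706 = 2630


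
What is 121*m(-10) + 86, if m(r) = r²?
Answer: 12186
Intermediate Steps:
121*m(-10) + 86 = 121*(-10)² + 86 = 121*100 + 86 = 12100 + 86 = 12186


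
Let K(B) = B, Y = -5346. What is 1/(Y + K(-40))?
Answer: -1/5386 ≈ -0.00018567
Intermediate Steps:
1/(Y + K(-40)) = 1/(-5346 - 40) = 1/(-5386) = -1/5386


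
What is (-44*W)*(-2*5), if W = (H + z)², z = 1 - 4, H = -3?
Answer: 15840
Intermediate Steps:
z = -3
W = 36 (W = (-3 - 3)² = (-6)² = 36)
(-44*W)*(-2*5) = (-44*36)*(-2*5) = -1584*(-10) = 15840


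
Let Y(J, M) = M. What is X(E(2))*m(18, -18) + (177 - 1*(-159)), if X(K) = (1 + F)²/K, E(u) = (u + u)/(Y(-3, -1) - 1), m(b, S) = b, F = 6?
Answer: -105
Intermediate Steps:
E(u) = -u (E(u) = (u + u)/(-1 - 1) = (2*u)/(-2) = (2*u)*(-½) = -u)
X(K) = 49/K (X(K) = (1 + 6)²/K = 7²/K = 49/K)
X(E(2))*m(18, -18) + (177 - 1*(-159)) = (49/((-1*2)))*18 + (177 - 1*(-159)) = (49/(-2))*18 + (177 + 159) = (49*(-½))*18 + 336 = -49/2*18 + 336 = -441 + 336 = -105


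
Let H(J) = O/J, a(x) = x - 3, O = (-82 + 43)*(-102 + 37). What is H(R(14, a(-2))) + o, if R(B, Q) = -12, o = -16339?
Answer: -66201/4 ≈ -16550.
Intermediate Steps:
O = 2535 (O = -39*(-65) = 2535)
a(x) = -3 + x
H(J) = 2535/J
H(R(14, a(-2))) + o = 2535/(-12) - 16339 = 2535*(-1/12) - 16339 = -845/4 - 16339 = -66201/4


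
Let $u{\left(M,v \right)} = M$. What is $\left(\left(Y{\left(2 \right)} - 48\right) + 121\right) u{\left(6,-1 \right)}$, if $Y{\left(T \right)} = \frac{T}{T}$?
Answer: $444$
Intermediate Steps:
$Y{\left(T \right)} = 1$
$\left(\left(Y{\left(2 \right)} - 48\right) + 121\right) u{\left(6,-1 \right)} = \left(\left(1 - 48\right) + 121\right) 6 = \left(-47 + 121\right) 6 = 74 \cdot 6 = 444$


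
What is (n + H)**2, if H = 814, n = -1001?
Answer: 34969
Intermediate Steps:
(n + H)**2 = (-1001 + 814)**2 = (-187)**2 = 34969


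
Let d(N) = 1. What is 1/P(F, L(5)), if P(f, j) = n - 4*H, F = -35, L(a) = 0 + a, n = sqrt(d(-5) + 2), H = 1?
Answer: -4/13 - sqrt(3)/13 ≈ -0.44093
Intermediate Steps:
n = sqrt(3) (n = sqrt(1 + 2) = sqrt(3) ≈ 1.7320)
L(a) = a
P(f, j) = -4 + sqrt(3) (P(f, j) = sqrt(3) - 4*1 = sqrt(3) - 4 = -4 + sqrt(3))
1/P(F, L(5)) = 1/(-4 + sqrt(3))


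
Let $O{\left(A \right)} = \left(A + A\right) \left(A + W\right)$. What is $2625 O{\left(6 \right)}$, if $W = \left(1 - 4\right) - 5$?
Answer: $-63000$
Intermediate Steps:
$W = -8$ ($W = -3 - 5 = -8$)
$O{\left(A \right)} = 2 A \left(-8 + A\right)$ ($O{\left(A \right)} = \left(A + A\right) \left(A - 8\right) = 2 A \left(-8 + A\right)$)
$2625 O{\left(6 \right)} = 2625 \cdot 2 \cdot 6 \left(-8 + 6\right) = 2625 \cdot 2 \cdot 6 \left(-2\right) = 2625 \left(-24\right) = -63000$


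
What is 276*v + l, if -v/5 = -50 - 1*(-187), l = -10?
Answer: -189070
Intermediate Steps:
v = -685 (v = -5*(-50 - 1*(-187)) = -5*(-50 + 187) = -5*137 = -685)
276*v + l = 276*(-685) - 10 = -189060 - 10 = -189070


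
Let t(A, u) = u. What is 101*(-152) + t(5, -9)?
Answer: -15361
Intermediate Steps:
101*(-152) + t(5, -9) = 101*(-152) - 9 = -15352 - 9 = -15361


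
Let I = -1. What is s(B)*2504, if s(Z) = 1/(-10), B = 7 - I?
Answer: -1252/5 ≈ -250.40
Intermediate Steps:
B = 8 (B = 7 - 1*(-1) = 7 + 1 = 8)
s(Z) = -⅒
s(B)*2504 = -⅒*2504 = -1252/5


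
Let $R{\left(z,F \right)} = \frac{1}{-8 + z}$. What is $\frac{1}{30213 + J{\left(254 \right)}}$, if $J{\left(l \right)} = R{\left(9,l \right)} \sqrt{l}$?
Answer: $\frac{30213}{912825115} - \frac{\sqrt{254}}{912825115} \approx 3.3081 \cdot 10^{-5}$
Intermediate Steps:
$J{\left(l \right)} = \sqrt{l}$ ($J{\left(l \right)} = \frac{\sqrt{l}}{-8 + 9} = \frac{\sqrt{l}}{1} = 1 \sqrt{l} = \sqrt{l}$)
$\frac{1}{30213 + J{\left(254 \right)}} = \frac{1}{30213 + \sqrt{254}}$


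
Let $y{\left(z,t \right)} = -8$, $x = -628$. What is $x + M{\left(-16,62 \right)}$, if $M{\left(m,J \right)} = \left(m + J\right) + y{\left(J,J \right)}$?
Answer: $-590$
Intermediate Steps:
$M{\left(m,J \right)} = -8 + J + m$ ($M{\left(m,J \right)} = \left(m + J\right) - 8 = \left(J + m\right) - 8 = -8 + J + m$)
$x + M{\left(-16,62 \right)} = -628 - -38 = -628 + 38 = -590$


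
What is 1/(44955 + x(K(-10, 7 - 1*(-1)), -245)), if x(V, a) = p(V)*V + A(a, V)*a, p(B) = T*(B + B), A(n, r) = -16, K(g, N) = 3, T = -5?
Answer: 1/48785 ≈ 2.0498e-5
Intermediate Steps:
p(B) = -10*B (p(B) = -5*(B + B) = -10*B)
x(V, a) = -16*a - 10*V² (x(V, a) = (-10*V)*V - 16*a = -10*V² - 16*a = -16*a - 10*V²)
1/(44955 + x(K(-10, 7 - 1*(-1)), -245)) = 1/(44955 + (-16*(-245) - 10*3²)) = 1/(44955 + (3920 - 10*9)) = 1/(44955 + (3920 - 90)) = 1/(44955 + 3830) = 1/48785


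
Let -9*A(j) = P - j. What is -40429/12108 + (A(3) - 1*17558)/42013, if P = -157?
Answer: -5732761763/1526080212 ≈ -3.7565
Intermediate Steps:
A(j) = 157/9 + j/9 (A(j) = -(-157 - j)/9 = 157/9 + j/9)
-40429/12108 + (A(3) - 1*17558)/42013 = -40429/12108 + ((157/9 + (⅑)*3) - 1*17558)/42013 = -40429*1/12108 + ((157/9 + ⅓) - 17558)*(1/42013) = -40429/12108 + (160/9 - 17558)*(1/42013) = -40429/12108 - 157862/9*1/42013 = -40429/12108 - 157862/378117 = -5732761763/1526080212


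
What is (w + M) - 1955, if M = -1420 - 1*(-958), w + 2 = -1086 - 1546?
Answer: -5051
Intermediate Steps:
w = -2634 (w = -2 + (-1086 - 1546) = -2 - 2632 = -2634)
M = -462 (M = -1420 + 958 = -462)
(w + M) - 1955 = (-2634 - 462) - 1955 = -3096 - 1955 = -5051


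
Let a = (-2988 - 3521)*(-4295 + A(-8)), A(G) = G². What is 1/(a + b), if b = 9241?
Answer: 1/27548820 ≈ 3.6299e-8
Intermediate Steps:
a = 27539579 (a = (-2988 - 3521)*(-4295 + (-8)²) = -6509*(-4295 + 64) = -6509*(-4231) = 27539579)
1/(a + b) = 1/(27539579 + 9241) = 1/27548820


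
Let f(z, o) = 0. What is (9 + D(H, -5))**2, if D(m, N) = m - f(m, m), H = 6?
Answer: 225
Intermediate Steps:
D(m, N) = m (D(m, N) = m - 1*0 = m + 0 = m)
(9 + D(H, -5))**2 = (9 + 6)**2 = 15**2 = 225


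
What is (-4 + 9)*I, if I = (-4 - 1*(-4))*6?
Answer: 0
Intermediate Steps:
I = 0 (I = (-4 + 4)*6 = 0*6 = 0)
(-4 + 9)*I = (-4 + 9)*0 = 5*0 = 0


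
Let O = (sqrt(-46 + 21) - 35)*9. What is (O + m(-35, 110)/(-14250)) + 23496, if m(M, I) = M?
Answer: 66065857/2850 + 45*I ≈ 23181.0 + 45.0*I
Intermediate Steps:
O = -315 + 45*I (O = (sqrt(-25) - 35)*9 = (5*I - 35)*9 = (-35 + 5*I)*9 = -315 + 45*I ≈ -315.0 + 45.0*I)
(O + m(-35, 110)/(-14250)) + 23496 = ((-315 + 45*I) - 35/(-14250)) + 23496 = ((-315 + 45*I) - 35*(-1/14250)) + 23496 = ((-315 + 45*I) + 7/2850) + 23496 = (-897743/2850 + 45*I) + 23496 = 66065857/2850 + 45*I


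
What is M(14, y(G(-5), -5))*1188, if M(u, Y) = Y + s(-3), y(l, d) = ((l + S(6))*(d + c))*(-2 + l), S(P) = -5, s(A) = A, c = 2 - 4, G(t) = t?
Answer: -585684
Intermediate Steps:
c = -2
y(l, d) = (-5 + l)*(-2 + d)*(-2 + l) (y(l, d) = ((l - 5)*(d - 2))*(-2 + l) = ((-5 + l)*(-2 + d))*(-2 + l) = (-5 + l)*(-2 + d)*(-2 + l))
M(u, Y) = -3 + Y (M(u, Y) = Y - 3 = -3 + Y)
M(14, y(G(-5), -5))*1188 = (-3 + (-20 - 2*(-5)² + 10*(-5) + 14*(-5) - 5*(-5)² - 7*(-5)*(-5)))*1188 = (-3 + (-20 - 2*25 - 50 - 70 - 5*25 - 175))*1188 = (-3 + (-20 - 50 - 50 - 70 - 125 - 175))*1188 = (-3 - 490)*1188 = -493*1188 = -585684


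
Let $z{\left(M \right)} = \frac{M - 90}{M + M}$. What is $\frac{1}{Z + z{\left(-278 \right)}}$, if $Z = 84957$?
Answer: $\frac{139}{11809115} \approx 1.1771 \cdot 10^{-5}$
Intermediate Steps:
$z{\left(M \right)} = \frac{-90 + M}{2 M}$
$\frac{1}{Z + z{\left(-278 \right)}} = \frac{1}{84957 + \frac{-90 - 278}{2 \left(-278\right)}} = \frac{1}{84957 + \frac{1}{2} \left(- \frac{1}{278}\right) \left(-368\right)} = \frac{1}{84957 + \frac{92}{139}} = \frac{1}{\frac{11809115}{139}} = \frac{139}{11809115}$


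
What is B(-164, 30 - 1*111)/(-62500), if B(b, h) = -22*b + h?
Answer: -3527/62500 ≈ -0.056432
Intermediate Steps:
B(b, h) = h - 22*b
B(-164, 30 - 1*111)/(-62500) = ((30 - 1*111) - 22*(-164))/(-62500) = ((30 - 111) + 3608)*(-1/62500) = (-81 + 3608)*(-1/62500) = 3527*(-1/62500) = -3527/62500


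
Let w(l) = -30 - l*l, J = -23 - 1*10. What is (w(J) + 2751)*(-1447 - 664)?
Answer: -3445152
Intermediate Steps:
J = -33 (J = -23 - 10 = -33)
w(l) = -30 - l**2
(w(J) + 2751)*(-1447 - 664) = ((-30 - 1*(-33)**2) + 2751)*(-1447 - 664) = ((-30 - 1*1089) + 2751)*(-2111) = ((-30 - 1089) + 2751)*(-2111) = (-1119 + 2751)*(-2111) = 1632*(-2111) = -3445152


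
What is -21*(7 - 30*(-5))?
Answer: -3297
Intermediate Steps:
-21*(7 - 30*(-5)) = -21*(7 - 6*(-25)) = -21*(7 + 150) = -21*157 = -3297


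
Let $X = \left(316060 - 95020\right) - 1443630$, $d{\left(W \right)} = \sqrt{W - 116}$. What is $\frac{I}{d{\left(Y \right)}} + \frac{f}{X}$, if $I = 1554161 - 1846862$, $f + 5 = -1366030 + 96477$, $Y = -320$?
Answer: $\frac{211593}{203765} + \frac{292701 i \sqrt{109}}{218} \approx 1.0384 + 14018.0 i$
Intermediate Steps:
$d{\left(W \right)} = \sqrt{-116 + W}$
$f = -1269558$ ($f = -5 + \left(-1366030 + 96477\right) = -5 - 1269553 = -1269558$)
$I = -292701$ ($I = 1554161 - 1846862 = -292701$)
$X = -1222590$ ($X = 221040 - 1443630 = -1222590$)
$\frac{I}{d{\left(Y \right)}} + \frac{f}{X} = - \frac{292701}{\sqrt{-116 - 320}} - \frac{1269558}{-1222590} = - \frac{292701}{\sqrt{-436}} - - \frac{211593}{203765} = - \frac{292701}{2 i \sqrt{109}} + \frac{211593}{203765} = - 292701 \left(- \frac{i \sqrt{109}}{218}\right) + \frac{211593}{203765} = \frac{292701 i \sqrt{109}}{218} + \frac{211593}{203765} = \frac{211593}{203765} + \frac{292701 i \sqrt{109}}{218}$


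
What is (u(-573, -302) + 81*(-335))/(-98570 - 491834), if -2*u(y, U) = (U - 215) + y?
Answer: 13295/295202 ≈ 0.045037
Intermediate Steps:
u(y, U) = 215/2 - U/2 - y/2 (u(y, U) = -((U - 215) + y)/2 = -((-215 + U) + y)/2 = -(-215 + U + y)/2 = 215/2 - U/2 - y/2)
(u(-573, -302) + 81*(-335))/(-98570 - 491834) = ((215/2 - ½*(-302) - ½*(-573)) + 81*(-335))/(-98570 - 491834) = ((215/2 + 151 + 573/2) - 27135)/(-590404) = (545 - 27135)*(-1/590404) = -26590*(-1/590404) = 13295/295202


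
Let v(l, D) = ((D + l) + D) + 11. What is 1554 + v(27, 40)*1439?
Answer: 171356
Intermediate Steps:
v(l, D) = 11 + l + 2*D (v(l, D) = (l + 2*D) + 11 = 11 + l + 2*D)
1554 + v(27, 40)*1439 = 1554 + (11 + 27 + 2*40)*1439 = 1554 + (11 + 27 + 80)*1439 = 1554 + 118*1439 = 1554 + 169802 = 171356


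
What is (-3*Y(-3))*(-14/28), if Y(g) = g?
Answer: -9/2 ≈ -4.5000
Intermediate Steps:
(-3*Y(-3))*(-14/28) = (-3*(-3))*(-14/28) = 9*(-14*1/28) = 9*(-½) = -9/2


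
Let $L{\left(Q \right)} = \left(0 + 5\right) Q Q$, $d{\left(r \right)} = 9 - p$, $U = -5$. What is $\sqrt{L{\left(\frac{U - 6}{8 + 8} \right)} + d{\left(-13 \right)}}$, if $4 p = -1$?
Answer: $\frac{\sqrt{2973}}{16} \approx 3.4078$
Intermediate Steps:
$p = - \frac{1}{4}$ ($p = \frac{1}{4} \left(-1\right) = - \frac{1}{4} \approx -0.25$)
$d{\left(r \right)} = \frac{37}{4}$ ($d{\left(r \right)} = 9 - - \frac{1}{4} = 9 + \frac{1}{4} = \frac{37}{4}$)
$L{\left(Q \right)} = 5 Q^{2}$ ($L{\left(Q \right)} = 5 Q Q = 5 Q^{2}$)
$\sqrt{L{\left(\frac{U - 6}{8 + 8} \right)} + d{\left(-13 \right)}} = \sqrt{5 \left(\frac{-5 - 6}{8 + 8}\right)^{2} + \frac{37}{4}} = \sqrt{5 \left(- \frac{11}{16}\right)^{2} + \frac{37}{4}} = \sqrt{5 \cdot \frac{121}{256} + \frac{37}{4}} = \sqrt{\frac{605}{256} + \frac{37}{4}} = \sqrt{\frac{2973}{256}} = \frac{\sqrt{2973}}{16}$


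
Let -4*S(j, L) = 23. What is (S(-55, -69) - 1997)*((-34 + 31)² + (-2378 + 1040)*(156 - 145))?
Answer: 117833799/4 ≈ 2.9458e+7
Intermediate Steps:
S(j, L) = -23/4 (S(j, L) = -¼*23 = -23/4)
(S(-55, -69) - 1997)*((-34 + 31)² + (-2378 + 1040)*(156 - 145)) = (-23/4 - 1997)*((-34 + 31)² + (-2378 + 1040)*(156 - 145)) = -8011*((-3)² - 1338*11)/4 = -8011*(9 - 14718)/4 = -8011/4*(-14709) = 117833799/4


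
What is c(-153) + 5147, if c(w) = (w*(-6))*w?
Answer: -135307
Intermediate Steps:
c(w) = -6*w**2 (c(w) = (-6*w)*w = -6*w**2)
c(-153) + 5147 = -6*(-153)**2 + 5147 = -6*23409 + 5147 = -140454 + 5147 = -135307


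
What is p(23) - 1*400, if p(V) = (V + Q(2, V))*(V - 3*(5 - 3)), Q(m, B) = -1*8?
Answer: -145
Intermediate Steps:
Q(m, B) = -8
p(V) = (-8 + V)*(-6 + V) (p(V) = (V - 8)*(V - 3*(5 - 3)) = (-8 + V)*(V - 3*2) = (-8 + V)*(V - 6) = (-8 + V)*(-6 + V))
p(23) - 1*400 = (48 + 23**2 - 14*23) - 1*400 = (48 + 529 - 322) - 400 = 255 - 400 = -145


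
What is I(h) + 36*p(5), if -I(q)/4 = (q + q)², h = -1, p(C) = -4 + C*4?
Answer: 560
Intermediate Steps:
p(C) = -4 + 4*C
I(q) = -16*q² (I(q) = -4*(q + q)² = -4*4*q² = -16*q²)
I(h) + 36*p(5) = -16*(-1)² + 36*(-4 + 4*5) = -16*1 + 36*(-4 + 20) = -16 + 36*16 = -16 + 576 = 560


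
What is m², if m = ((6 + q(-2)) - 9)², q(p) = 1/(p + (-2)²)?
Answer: 625/16 ≈ 39.063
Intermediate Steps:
q(p) = 1/(4 + p) (q(p) = 1/(p + 4) = 1/(4 + p))
m = 25/4 (m = ((6 + 1/(4 - 2)) - 9)² = ((6 + 1/2) - 9)² = ((6 + ½) - 9)² = (13/2 - 9)² = (-5/2)² = 25/4 ≈ 6.2500)
m² = (25/4)² = 625/16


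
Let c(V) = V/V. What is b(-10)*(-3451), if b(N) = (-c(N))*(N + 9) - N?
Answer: -37961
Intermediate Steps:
c(V) = 1
b(N) = -9 - 2*N (b(N) = (-1*1)*(N + 9) - N = -(9 + N) - N = (-9 - N) - N = -9 - 2*N)
b(-10)*(-3451) = (-9 - 2*(-10))*(-3451) = (-9 + 20)*(-3451) = 11*(-3451) = -37961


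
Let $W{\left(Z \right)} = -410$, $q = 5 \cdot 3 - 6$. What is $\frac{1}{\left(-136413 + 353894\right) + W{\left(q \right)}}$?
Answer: $\frac{1}{217071} \approx 4.6068 \cdot 10^{-6}$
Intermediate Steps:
$q = 9$ ($q = 15 - 6 = 9$)
$\frac{1}{\left(-136413 + 353894\right) + W{\left(q \right)}} = \frac{1}{\left(-136413 + 353894\right) - 410} = \frac{1}{217481 - 410} = \frac{1}{217071}$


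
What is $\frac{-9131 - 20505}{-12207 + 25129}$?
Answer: $- \frac{14818}{6461} \approx -2.2935$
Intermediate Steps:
$\frac{-9131 - 20505}{-12207 + 25129} = - \frac{29636}{12922} = \left(-29636\right) \frac{1}{12922} = - \frac{14818}{6461}$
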